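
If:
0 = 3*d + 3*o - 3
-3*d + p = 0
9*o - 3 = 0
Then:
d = 2/3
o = 1/3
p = 2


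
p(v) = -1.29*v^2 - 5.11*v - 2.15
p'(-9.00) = 18.11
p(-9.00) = -60.65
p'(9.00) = -28.33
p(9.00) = -152.63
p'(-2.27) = 0.75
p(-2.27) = 2.80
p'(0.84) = -7.28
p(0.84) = -7.35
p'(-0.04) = -5.01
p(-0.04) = -1.95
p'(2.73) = -12.15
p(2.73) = -25.71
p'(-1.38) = -1.55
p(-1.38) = 2.45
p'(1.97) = -10.19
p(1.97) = -17.22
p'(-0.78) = -3.10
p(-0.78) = 1.05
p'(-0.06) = -4.96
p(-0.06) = -1.85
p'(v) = -2.58*v - 5.11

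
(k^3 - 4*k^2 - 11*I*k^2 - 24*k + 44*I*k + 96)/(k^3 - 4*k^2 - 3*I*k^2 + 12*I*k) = (k - 8*I)/k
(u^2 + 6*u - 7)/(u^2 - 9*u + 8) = (u + 7)/(u - 8)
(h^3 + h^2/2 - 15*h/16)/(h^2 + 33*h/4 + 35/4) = h*(4*h - 3)/(4*(h + 7))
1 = 1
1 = 1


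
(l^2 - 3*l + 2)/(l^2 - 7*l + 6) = (l - 2)/(l - 6)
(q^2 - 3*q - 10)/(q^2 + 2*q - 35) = (q + 2)/(q + 7)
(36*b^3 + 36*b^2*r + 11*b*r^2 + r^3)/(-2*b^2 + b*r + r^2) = (18*b^2 + 9*b*r + r^2)/(-b + r)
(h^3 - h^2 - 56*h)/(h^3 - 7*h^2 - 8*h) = (h + 7)/(h + 1)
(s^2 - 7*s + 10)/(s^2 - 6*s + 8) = (s - 5)/(s - 4)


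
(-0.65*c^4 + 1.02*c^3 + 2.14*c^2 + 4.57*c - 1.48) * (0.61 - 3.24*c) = 2.106*c^5 - 3.7013*c^4 - 6.3114*c^3 - 13.5014*c^2 + 7.5829*c - 0.9028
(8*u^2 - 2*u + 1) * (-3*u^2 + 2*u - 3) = -24*u^4 + 22*u^3 - 31*u^2 + 8*u - 3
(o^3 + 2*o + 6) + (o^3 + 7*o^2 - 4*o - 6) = 2*o^3 + 7*o^2 - 2*o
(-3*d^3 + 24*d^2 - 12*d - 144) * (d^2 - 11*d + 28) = -3*d^5 + 57*d^4 - 360*d^3 + 660*d^2 + 1248*d - 4032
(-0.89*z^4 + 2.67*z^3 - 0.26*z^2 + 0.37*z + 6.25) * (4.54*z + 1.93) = -4.0406*z^5 + 10.4041*z^4 + 3.9727*z^3 + 1.178*z^2 + 29.0891*z + 12.0625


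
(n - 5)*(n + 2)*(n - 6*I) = n^3 - 3*n^2 - 6*I*n^2 - 10*n + 18*I*n + 60*I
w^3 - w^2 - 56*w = w*(w - 8)*(w + 7)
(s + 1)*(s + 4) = s^2 + 5*s + 4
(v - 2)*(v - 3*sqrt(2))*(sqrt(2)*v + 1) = sqrt(2)*v^3 - 5*v^2 - 2*sqrt(2)*v^2 - 3*sqrt(2)*v + 10*v + 6*sqrt(2)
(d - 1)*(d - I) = d^2 - d - I*d + I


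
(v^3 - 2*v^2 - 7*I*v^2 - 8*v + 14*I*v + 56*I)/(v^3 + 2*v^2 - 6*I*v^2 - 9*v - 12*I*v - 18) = (v^2 - v*(4 + 7*I) + 28*I)/(v^2 - 6*I*v - 9)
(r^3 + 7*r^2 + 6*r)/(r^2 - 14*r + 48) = r*(r^2 + 7*r + 6)/(r^2 - 14*r + 48)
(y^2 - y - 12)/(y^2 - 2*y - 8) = (y + 3)/(y + 2)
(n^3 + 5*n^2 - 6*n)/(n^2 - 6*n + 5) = n*(n + 6)/(n - 5)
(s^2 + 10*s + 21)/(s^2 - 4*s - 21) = (s + 7)/(s - 7)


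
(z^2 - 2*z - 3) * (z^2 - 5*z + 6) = z^4 - 7*z^3 + 13*z^2 + 3*z - 18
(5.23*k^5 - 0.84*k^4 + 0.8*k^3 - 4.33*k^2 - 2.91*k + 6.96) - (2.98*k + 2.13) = 5.23*k^5 - 0.84*k^4 + 0.8*k^3 - 4.33*k^2 - 5.89*k + 4.83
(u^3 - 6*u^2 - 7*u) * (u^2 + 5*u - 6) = u^5 - u^4 - 43*u^3 + u^2 + 42*u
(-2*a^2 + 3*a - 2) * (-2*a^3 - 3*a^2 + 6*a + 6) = 4*a^5 - 17*a^3 + 12*a^2 + 6*a - 12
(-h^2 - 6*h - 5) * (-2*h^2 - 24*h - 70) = 2*h^4 + 36*h^3 + 224*h^2 + 540*h + 350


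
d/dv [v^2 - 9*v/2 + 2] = 2*v - 9/2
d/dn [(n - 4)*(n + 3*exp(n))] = n + (n - 4)*(3*exp(n) + 1) + 3*exp(n)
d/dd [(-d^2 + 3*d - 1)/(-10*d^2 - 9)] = (30*d^2 - 2*d - 27)/(100*d^4 + 180*d^2 + 81)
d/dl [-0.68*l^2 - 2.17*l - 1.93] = -1.36*l - 2.17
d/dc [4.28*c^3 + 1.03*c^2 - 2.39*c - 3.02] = 12.84*c^2 + 2.06*c - 2.39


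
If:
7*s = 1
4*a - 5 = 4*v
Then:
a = v + 5/4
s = 1/7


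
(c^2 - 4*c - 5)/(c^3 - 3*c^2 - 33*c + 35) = (c^2 - 4*c - 5)/(c^3 - 3*c^2 - 33*c + 35)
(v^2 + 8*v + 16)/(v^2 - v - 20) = (v + 4)/(v - 5)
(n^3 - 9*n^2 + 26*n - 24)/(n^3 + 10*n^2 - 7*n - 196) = (n^2 - 5*n + 6)/(n^2 + 14*n + 49)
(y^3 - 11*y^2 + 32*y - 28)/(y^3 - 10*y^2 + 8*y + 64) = (y^3 - 11*y^2 + 32*y - 28)/(y^3 - 10*y^2 + 8*y + 64)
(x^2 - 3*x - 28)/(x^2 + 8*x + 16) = (x - 7)/(x + 4)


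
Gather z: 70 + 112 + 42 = 224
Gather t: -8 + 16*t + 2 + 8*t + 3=24*t - 3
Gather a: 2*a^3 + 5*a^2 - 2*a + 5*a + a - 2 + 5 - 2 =2*a^3 + 5*a^2 + 4*a + 1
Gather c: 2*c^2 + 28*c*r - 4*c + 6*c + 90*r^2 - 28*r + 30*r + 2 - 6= 2*c^2 + c*(28*r + 2) + 90*r^2 + 2*r - 4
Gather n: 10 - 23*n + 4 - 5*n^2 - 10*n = -5*n^2 - 33*n + 14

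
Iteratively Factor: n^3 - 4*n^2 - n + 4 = (n - 1)*(n^2 - 3*n - 4) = (n - 4)*(n - 1)*(n + 1)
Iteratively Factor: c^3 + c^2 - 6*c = (c + 3)*(c^2 - 2*c) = (c - 2)*(c + 3)*(c)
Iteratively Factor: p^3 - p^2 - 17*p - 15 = (p + 1)*(p^2 - 2*p - 15) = (p + 1)*(p + 3)*(p - 5)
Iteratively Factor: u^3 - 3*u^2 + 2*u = (u - 2)*(u^2 - u) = u*(u - 2)*(u - 1)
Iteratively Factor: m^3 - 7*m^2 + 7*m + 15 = (m + 1)*(m^2 - 8*m + 15) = (m - 5)*(m + 1)*(m - 3)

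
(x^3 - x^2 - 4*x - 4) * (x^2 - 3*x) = x^5 - 4*x^4 - x^3 + 8*x^2 + 12*x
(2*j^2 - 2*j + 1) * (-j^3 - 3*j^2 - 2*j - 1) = -2*j^5 - 4*j^4 + j^3 - j^2 - 1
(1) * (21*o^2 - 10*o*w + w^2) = 21*o^2 - 10*o*w + w^2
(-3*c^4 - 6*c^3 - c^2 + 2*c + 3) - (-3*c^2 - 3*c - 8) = -3*c^4 - 6*c^3 + 2*c^2 + 5*c + 11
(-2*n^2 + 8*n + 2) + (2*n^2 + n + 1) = 9*n + 3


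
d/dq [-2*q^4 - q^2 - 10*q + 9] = -8*q^3 - 2*q - 10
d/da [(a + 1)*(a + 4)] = 2*a + 5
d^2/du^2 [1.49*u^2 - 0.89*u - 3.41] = 2.98000000000000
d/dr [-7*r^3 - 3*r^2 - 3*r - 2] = -21*r^2 - 6*r - 3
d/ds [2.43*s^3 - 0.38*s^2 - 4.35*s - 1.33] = 7.29*s^2 - 0.76*s - 4.35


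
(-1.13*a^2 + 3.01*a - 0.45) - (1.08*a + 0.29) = -1.13*a^2 + 1.93*a - 0.74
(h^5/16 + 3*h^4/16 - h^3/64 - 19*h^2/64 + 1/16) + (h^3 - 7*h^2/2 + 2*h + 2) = h^5/16 + 3*h^4/16 + 63*h^3/64 - 243*h^2/64 + 2*h + 33/16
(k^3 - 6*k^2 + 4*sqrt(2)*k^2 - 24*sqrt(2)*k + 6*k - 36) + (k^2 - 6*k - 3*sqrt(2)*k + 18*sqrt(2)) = k^3 - 5*k^2 + 4*sqrt(2)*k^2 - 27*sqrt(2)*k - 36 + 18*sqrt(2)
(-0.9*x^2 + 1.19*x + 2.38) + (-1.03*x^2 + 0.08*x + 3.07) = -1.93*x^2 + 1.27*x + 5.45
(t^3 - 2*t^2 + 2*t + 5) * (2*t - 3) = 2*t^4 - 7*t^3 + 10*t^2 + 4*t - 15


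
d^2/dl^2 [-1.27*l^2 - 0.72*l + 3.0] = -2.54000000000000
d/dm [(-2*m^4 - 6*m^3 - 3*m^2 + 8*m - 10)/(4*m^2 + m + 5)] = (-16*m^5 - 30*m^4 - 52*m^3 - 125*m^2 + 50*m + 50)/(16*m^4 + 8*m^3 + 41*m^2 + 10*m + 25)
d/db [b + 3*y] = 1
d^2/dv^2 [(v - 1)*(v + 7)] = 2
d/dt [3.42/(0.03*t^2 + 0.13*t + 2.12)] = (-0.2052*t - 0.4446)/(0.03*t^2 + 0.13*t + 2.12)^2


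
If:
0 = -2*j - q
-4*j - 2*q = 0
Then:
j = -q/2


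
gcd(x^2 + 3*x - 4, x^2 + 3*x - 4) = x^2 + 3*x - 4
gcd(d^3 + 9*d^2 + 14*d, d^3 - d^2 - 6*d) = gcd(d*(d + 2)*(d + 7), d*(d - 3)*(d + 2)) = d^2 + 2*d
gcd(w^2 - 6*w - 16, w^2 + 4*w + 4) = w + 2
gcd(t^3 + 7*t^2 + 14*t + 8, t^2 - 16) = t + 4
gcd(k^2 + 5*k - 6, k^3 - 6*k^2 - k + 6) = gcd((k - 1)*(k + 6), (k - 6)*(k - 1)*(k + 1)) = k - 1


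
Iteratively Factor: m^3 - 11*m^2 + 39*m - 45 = (m - 3)*(m^2 - 8*m + 15) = (m - 5)*(m - 3)*(m - 3)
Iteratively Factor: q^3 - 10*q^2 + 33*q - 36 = (q - 3)*(q^2 - 7*q + 12) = (q - 4)*(q - 3)*(q - 3)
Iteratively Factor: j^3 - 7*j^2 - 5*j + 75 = (j - 5)*(j^2 - 2*j - 15) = (j - 5)^2*(j + 3)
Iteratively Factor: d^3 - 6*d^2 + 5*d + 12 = (d - 3)*(d^2 - 3*d - 4) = (d - 3)*(d + 1)*(d - 4)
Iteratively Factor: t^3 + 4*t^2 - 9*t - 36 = (t + 4)*(t^2 - 9) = (t - 3)*(t + 4)*(t + 3)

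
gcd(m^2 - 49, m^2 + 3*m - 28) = m + 7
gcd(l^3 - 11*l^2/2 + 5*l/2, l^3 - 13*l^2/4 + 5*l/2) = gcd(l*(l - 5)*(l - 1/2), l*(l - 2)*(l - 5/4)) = l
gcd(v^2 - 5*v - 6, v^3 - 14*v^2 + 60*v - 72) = v - 6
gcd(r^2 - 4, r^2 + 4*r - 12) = r - 2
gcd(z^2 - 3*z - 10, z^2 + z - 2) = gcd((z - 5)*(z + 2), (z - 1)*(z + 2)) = z + 2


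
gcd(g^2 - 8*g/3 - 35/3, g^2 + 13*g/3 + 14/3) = g + 7/3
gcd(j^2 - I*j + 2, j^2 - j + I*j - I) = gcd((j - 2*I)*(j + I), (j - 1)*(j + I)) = j + I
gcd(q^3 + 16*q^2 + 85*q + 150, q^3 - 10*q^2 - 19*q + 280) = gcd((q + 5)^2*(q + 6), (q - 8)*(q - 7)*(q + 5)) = q + 5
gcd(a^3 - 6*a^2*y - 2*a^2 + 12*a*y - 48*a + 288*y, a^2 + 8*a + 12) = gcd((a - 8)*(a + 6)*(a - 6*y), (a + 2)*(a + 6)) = a + 6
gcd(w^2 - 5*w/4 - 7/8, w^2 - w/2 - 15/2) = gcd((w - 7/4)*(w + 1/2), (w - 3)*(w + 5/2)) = 1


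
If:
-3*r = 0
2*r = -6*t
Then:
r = 0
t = 0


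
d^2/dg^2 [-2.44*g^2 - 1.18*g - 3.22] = -4.88000000000000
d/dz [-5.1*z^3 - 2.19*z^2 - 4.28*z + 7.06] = -15.3*z^2 - 4.38*z - 4.28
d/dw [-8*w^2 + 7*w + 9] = 7 - 16*w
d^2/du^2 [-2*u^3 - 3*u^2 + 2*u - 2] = -12*u - 6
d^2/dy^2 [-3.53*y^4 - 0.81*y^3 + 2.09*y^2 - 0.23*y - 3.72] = -42.36*y^2 - 4.86*y + 4.18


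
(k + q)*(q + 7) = k*q + 7*k + q^2 + 7*q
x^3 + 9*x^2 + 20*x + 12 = (x + 1)*(x + 2)*(x + 6)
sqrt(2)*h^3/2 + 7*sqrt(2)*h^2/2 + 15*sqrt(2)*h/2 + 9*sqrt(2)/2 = (h + 3)^2*(sqrt(2)*h/2 + sqrt(2)/2)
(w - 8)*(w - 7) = w^2 - 15*w + 56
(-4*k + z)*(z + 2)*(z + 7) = -4*k*z^2 - 36*k*z - 56*k + z^3 + 9*z^2 + 14*z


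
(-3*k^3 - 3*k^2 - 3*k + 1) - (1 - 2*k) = -3*k^3 - 3*k^2 - k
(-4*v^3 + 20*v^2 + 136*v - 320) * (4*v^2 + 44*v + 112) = -16*v^5 - 96*v^4 + 976*v^3 + 6944*v^2 + 1152*v - 35840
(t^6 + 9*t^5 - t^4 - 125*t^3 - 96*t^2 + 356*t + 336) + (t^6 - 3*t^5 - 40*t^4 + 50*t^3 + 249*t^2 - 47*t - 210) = 2*t^6 + 6*t^5 - 41*t^4 - 75*t^3 + 153*t^2 + 309*t + 126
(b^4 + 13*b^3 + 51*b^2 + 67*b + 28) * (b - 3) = b^5 + 10*b^4 + 12*b^3 - 86*b^2 - 173*b - 84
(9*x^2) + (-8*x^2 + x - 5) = x^2 + x - 5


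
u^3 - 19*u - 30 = (u - 5)*(u + 2)*(u + 3)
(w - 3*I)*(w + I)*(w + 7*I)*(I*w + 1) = I*w^4 - 4*w^3 + 22*I*w^2 - 4*w + 21*I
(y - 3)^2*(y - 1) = y^3 - 7*y^2 + 15*y - 9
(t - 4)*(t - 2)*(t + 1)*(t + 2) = t^4 - 3*t^3 - 8*t^2 + 12*t + 16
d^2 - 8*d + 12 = (d - 6)*(d - 2)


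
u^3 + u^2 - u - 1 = (u - 1)*(u + 1)^2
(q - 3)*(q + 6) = q^2 + 3*q - 18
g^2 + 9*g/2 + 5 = (g + 2)*(g + 5/2)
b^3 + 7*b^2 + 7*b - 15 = (b - 1)*(b + 3)*(b + 5)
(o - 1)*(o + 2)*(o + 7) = o^3 + 8*o^2 + 5*o - 14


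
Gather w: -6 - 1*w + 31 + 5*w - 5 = 4*w + 20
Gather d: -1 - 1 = -2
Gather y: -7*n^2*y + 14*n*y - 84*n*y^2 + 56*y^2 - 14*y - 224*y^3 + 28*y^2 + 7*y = -224*y^3 + y^2*(84 - 84*n) + y*(-7*n^2 + 14*n - 7)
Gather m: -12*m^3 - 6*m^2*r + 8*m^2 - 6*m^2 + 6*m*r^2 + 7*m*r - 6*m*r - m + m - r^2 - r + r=-12*m^3 + m^2*(2 - 6*r) + m*(6*r^2 + r) - r^2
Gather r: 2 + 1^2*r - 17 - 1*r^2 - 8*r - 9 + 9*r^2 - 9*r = 8*r^2 - 16*r - 24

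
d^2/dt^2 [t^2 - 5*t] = 2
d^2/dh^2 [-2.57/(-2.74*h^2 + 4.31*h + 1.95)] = (38.589064*h^2 - 60.700316*h - 2.57*(5.48*h - 4.31)*(10.96*h - 8.62) - 27.46302)/(-2.74*h^2 + 4.31*h + 1.95)^3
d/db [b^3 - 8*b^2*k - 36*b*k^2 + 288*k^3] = 3*b^2 - 16*b*k - 36*k^2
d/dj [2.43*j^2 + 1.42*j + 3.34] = 4.86*j + 1.42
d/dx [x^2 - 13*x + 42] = 2*x - 13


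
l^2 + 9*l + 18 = (l + 3)*(l + 6)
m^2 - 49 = (m - 7)*(m + 7)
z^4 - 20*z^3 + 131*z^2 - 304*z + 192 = (z - 8)^2*(z - 3)*(z - 1)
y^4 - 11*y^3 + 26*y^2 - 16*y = y*(y - 8)*(y - 2)*(y - 1)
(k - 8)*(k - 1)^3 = k^4 - 11*k^3 + 27*k^2 - 25*k + 8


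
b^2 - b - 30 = (b - 6)*(b + 5)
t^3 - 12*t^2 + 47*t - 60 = (t - 5)*(t - 4)*(t - 3)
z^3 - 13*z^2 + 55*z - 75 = (z - 5)^2*(z - 3)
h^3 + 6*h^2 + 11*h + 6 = (h + 1)*(h + 2)*(h + 3)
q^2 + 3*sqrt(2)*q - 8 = (q - sqrt(2))*(q + 4*sqrt(2))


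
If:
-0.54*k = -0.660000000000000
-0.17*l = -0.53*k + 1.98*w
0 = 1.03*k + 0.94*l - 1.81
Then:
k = 1.22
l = 0.59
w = 0.28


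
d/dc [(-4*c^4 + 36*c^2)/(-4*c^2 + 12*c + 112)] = c*(-c*(2*c - 3)*(c^2 - 9) + 2*(9 - 2*c^2)*(-c^2 + 3*c + 28))/(-c^2 + 3*c + 28)^2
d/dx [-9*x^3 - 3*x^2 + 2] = 3*x*(-9*x - 2)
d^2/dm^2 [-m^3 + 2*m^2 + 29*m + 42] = 4 - 6*m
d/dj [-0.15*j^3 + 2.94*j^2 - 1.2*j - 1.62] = -0.45*j^2 + 5.88*j - 1.2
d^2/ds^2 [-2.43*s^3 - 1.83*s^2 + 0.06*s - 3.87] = -14.58*s - 3.66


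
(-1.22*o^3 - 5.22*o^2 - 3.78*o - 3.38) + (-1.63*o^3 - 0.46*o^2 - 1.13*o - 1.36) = -2.85*o^3 - 5.68*o^2 - 4.91*o - 4.74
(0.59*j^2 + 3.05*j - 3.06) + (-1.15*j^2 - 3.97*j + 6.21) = -0.56*j^2 - 0.92*j + 3.15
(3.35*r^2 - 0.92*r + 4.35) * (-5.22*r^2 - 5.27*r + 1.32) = -17.487*r^4 - 12.8521*r^3 - 13.4366*r^2 - 24.1389*r + 5.742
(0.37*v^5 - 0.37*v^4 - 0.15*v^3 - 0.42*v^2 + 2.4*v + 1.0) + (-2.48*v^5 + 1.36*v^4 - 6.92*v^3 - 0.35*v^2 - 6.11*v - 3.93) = -2.11*v^5 + 0.99*v^4 - 7.07*v^3 - 0.77*v^2 - 3.71*v - 2.93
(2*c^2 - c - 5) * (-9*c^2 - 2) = -18*c^4 + 9*c^3 + 41*c^2 + 2*c + 10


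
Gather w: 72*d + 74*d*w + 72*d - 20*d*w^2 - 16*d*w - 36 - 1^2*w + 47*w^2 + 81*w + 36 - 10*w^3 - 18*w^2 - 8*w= 144*d - 10*w^3 + w^2*(29 - 20*d) + w*(58*d + 72)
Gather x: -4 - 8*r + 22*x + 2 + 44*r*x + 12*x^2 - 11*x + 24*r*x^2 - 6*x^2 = -8*r + x^2*(24*r + 6) + x*(44*r + 11) - 2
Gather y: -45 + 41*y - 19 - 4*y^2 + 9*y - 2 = -4*y^2 + 50*y - 66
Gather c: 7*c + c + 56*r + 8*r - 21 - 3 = 8*c + 64*r - 24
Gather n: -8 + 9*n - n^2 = -n^2 + 9*n - 8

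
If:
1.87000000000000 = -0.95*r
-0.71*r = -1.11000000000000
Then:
No Solution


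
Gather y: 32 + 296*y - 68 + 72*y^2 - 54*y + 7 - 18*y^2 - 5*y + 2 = 54*y^2 + 237*y - 27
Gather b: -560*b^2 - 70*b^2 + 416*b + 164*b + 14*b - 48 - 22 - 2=-630*b^2 + 594*b - 72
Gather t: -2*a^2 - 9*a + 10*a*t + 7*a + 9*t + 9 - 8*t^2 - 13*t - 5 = -2*a^2 - 2*a - 8*t^2 + t*(10*a - 4) + 4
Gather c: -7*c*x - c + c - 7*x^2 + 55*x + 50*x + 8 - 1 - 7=-7*c*x - 7*x^2 + 105*x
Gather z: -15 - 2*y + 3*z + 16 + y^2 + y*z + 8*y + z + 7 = y^2 + 6*y + z*(y + 4) + 8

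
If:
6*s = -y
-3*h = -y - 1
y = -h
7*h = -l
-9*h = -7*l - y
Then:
No Solution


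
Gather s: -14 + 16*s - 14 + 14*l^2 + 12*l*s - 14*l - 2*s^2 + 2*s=14*l^2 - 14*l - 2*s^2 + s*(12*l + 18) - 28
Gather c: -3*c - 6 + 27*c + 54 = 24*c + 48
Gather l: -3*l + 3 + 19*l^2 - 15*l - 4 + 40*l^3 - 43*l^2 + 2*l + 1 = 40*l^3 - 24*l^2 - 16*l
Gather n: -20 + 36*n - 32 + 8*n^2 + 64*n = 8*n^2 + 100*n - 52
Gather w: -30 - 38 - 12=-80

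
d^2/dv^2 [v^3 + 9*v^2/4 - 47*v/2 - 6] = 6*v + 9/2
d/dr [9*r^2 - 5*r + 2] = 18*r - 5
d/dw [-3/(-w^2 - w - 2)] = 3*(-2*w - 1)/(w^2 + w + 2)^2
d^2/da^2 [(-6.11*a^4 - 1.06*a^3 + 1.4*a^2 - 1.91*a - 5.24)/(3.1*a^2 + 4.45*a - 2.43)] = (-117.4342*a^6 - 505.7247*a^5 - 449.79987*a^4 + 923.8403*a^3 - 603.034608*a^2 - 557.598144*a - 311.24989)/(29.791*a^6 + 128.2935*a^5 + 114.10635*a^4 - 113.009975*a^3 - 89.444655*a^2 + 78.830415*a - 14.348907)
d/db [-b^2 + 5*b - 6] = 5 - 2*b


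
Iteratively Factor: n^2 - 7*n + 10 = (n - 2)*(n - 5)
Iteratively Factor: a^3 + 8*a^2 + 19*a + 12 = (a + 3)*(a^2 + 5*a + 4) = (a + 3)*(a + 4)*(a + 1)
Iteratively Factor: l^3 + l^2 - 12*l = (l + 4)*(l^2 - 3*l) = l*(l + 4)*(l - 3)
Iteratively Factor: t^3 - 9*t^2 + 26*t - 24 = (t - 2)*(t^2 - 7*t + 12) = (t - 4)*(t - 2)*(t - 3)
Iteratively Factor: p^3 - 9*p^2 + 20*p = (p)*(p^2 - 9*p + 20) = p*(p - 5)*(p - 4)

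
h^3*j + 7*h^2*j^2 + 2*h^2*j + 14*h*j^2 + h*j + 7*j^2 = (h + 1)*(h + 7*j)*(h*j + j)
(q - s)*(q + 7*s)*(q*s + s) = q^3*s + 6*q^2*s^2 + q^2*s - 7*q*s^3 + 6*q*s^2 - 7*s^3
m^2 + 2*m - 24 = (m - 4)*(m + 6)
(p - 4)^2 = p^2 - 8*p + 16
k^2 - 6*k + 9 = (k - 3)^2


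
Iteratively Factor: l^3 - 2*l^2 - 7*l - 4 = (l - 4)*(l^2 + 2*l + 1) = (l - 4)*(l + 1)*(l + 1)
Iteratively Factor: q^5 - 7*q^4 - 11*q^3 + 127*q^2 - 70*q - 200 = (q + 1)*(q^4 - 8*q^3 - 3*q^2 + 130*q - 200) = (q - 5)*(q + 1)*(q^3 - 3*q^2 - 18*q + 40) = (q - 5)*(q + 1)*(q + 4)*(q^2 - 7*q + 10) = (q - 5)*(q - 2)*(q + 1)*(q + 4)*(q - 5)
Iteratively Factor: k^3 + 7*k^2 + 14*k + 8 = (k + 2)*(k^2 + 5*k + 4) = (k + 1)*(k + 2)*(k + 4)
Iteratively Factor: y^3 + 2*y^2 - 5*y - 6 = (y + 1)*(y^2 + y - 6) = (y - 2)*(y + 1)*(y + 3)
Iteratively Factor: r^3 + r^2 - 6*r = (r + 3)*(r^2 - 2*r) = r*(r + 3)*(r - 2)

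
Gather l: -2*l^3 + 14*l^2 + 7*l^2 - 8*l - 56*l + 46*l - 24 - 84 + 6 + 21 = -2*l^3 + 21*l^2 - 18*l - 81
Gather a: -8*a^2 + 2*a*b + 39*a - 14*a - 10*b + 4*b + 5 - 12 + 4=-8*a^2 + a*(2*b + 25) - 6*b - 3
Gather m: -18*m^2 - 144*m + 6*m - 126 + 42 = -18*m^2 - 138*m - 84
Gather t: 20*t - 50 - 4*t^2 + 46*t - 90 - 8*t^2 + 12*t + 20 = -12*t^2 + 78*t - 120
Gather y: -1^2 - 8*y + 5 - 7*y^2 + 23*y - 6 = -7*y^2 + 15*y - 2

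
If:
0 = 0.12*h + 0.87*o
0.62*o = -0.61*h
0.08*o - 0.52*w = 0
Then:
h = 0.00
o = 0.00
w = 0.00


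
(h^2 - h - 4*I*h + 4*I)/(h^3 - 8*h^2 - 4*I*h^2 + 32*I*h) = (h - 1)/(h*(h - 8))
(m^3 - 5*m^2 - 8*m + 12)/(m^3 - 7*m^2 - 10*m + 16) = (m - 6)/(m - 8)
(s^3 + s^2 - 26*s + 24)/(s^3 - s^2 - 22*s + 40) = (s^2 + 5*s - 6)/(s^2 + 3*s - 10)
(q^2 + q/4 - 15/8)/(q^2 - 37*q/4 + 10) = (q + 3/2)/(q - 8)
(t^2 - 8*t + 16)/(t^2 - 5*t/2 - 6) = 2*(t - 4)/(2*t + 3)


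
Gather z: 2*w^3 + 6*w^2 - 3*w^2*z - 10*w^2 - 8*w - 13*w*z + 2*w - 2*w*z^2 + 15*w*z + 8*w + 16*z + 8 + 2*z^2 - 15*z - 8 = 2*w^3 - 4*w^2 + 2*w + z^2*(2 - 2*w) + z*(-3*w^2 + 2*w + 1)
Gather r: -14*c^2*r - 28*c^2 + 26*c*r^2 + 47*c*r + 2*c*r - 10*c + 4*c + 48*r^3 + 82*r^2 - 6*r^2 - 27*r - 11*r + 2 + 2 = -28*c^2 - 6*c + 48*r^3 + r^2*(26*c + 76) + r*(-14*c^2 + 49*c - 38) + 4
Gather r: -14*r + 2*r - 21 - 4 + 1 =-12*r - 24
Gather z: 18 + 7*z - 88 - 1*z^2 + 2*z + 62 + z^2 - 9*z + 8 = 0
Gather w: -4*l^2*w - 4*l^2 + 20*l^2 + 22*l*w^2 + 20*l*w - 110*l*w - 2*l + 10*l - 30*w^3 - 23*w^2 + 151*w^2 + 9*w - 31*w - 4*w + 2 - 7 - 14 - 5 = 16*l^2 + 8*l - 30*w^3 + w^2*(22*l + 128) + w*(-4*l^2 - 90*l - 26) - 24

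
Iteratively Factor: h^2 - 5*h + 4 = (h - 4)*(h - 1)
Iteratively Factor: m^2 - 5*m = (m - 5)*(m)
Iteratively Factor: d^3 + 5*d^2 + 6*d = (d + 2)*(d^2 + 3*d) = (d + 2)*(d + 3)*(d)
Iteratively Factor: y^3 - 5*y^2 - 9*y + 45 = (y + 3)*(y^2 - 8*y + 15) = (y - 5)*(y + 3)*(y - 3)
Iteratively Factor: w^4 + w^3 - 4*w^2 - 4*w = (w + 2)*(w^3 - w^2 - 2*w) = (w - 2)*(w + 2)*(w^2 + w) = w*(w - 2)*(w + 2)*(w + 1)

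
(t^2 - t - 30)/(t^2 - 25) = (t - 6)/(t - 5)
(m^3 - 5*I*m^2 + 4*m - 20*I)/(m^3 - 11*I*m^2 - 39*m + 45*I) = (m^2 + 4)/(m^2 - 6*I*m - 9)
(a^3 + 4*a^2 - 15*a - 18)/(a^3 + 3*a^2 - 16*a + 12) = (a^2 - 2*a - 3)/(a^2 - 3*a + 2)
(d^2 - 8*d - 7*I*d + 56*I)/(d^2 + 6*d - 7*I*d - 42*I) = (d - 8)/(d + 6)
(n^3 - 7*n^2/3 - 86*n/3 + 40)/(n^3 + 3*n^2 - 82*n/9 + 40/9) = 3*(n - 6)/(3*n - 2)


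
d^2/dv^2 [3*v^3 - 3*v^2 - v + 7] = 18*v - 6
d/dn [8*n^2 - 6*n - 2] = 16*n - 6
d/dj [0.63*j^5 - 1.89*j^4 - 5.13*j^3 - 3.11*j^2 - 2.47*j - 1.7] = 3.15*j^4 - 7.56*j^3 - 15.39*j^2 - 6.22*j - 2.47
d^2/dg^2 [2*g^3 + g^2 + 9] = 12*g + 2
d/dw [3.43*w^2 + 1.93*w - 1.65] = 6.86*w + 1.93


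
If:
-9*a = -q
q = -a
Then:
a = 0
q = 0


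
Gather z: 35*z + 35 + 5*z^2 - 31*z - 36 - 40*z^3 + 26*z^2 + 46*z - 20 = -40*z^3 + 31*z^2 + 50*z - 21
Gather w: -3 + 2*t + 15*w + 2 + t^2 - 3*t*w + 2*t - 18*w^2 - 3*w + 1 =t^2 + 4*t - 18*w^2 + w*(12 - 3*t)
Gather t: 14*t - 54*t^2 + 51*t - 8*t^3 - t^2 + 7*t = -8*t^3 - 55*t^2 + 72*t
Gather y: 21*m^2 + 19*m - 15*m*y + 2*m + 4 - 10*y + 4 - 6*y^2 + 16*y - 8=21*m^2 + 21*m - 6*y^2 + y*(6 - 15*m)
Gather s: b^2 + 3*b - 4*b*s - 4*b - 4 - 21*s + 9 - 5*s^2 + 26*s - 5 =b^2 - b - 5*s^2 + s*(5 - 4*b)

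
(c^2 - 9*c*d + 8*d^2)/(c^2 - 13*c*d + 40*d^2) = (c - d)/(c - 5*d)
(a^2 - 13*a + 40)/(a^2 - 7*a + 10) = (a - 8)/(a - 2)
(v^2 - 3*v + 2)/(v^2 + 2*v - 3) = (v - 2)/(v + 3)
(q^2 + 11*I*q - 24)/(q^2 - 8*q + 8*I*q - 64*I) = (q + 3*I)/(q - 8)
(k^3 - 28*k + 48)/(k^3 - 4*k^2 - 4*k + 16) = (k + 6)/(k + 2)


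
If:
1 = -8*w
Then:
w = -1/8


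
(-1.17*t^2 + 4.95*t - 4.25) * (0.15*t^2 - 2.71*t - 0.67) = -0.1755*t^4 + 3.9132*t^3 - 13.2681*t^2 + 8.201*t + 2.8475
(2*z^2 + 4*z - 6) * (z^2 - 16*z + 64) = 2*z^4 - 28*z^3 + 58*z^2 + 352*z - 384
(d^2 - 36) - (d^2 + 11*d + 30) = -11*d - 66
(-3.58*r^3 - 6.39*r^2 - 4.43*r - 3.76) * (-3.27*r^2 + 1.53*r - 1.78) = 11.7066*r^5 + 15.4179*r^4 + 11.0818*r^3 + 16.8915*r^2 + 2.1326*r + 6.6928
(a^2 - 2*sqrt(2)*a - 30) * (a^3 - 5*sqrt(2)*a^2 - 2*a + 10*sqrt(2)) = a^5 - 7*sqrt(2)*a^4 - 12*a^3 + 164*sqrt(2)*a^2 + 20*a - 300*sqrt(2)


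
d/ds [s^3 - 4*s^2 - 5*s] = 3*s^2 - 8*s - 5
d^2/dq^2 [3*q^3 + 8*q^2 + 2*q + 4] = 18*q + 16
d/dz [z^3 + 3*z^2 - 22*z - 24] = 3*z^2 + 6*z - 22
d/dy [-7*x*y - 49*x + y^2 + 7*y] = -7*x + 2*y + 7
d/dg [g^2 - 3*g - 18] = 2*g - 3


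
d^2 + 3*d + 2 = (d + 1)*(d + 2)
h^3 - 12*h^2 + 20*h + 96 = (h - 8)*(h - 6)*(h + 2)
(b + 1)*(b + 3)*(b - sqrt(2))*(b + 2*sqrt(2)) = b^4 + sqrt(2)*b^3 + 4*b^3 - b^2 + 4*sqrt(2)*b^2 - 16*b + 3*sqrt(2)*b - 12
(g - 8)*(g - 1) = g^2 - 9*g + 8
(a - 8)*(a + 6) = a^2 - 2*a - 48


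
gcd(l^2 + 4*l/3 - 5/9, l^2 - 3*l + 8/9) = l - 1/3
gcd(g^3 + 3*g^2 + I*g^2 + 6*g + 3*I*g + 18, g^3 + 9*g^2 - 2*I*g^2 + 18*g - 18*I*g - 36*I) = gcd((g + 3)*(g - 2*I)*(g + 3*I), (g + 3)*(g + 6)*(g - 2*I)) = g^2 + g*(3 - 2*I) - 6*I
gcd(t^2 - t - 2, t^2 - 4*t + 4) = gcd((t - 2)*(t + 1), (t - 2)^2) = t - 2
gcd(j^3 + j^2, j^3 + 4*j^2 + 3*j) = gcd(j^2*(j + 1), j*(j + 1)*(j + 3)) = j^2 + j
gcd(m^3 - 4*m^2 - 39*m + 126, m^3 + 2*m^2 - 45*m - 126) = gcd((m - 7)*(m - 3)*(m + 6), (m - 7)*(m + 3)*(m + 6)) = m^2 - m - 42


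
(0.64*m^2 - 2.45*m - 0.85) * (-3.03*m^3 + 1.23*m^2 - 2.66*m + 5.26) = -1.9392*m^5 + 8.2107*m^4 - 2.1404*m^3 + 8.8379*m^2 - 10.626*m - 4.471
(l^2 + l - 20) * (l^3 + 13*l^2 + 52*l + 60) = l^5 + 14*l^4 + 45*l^3 - 148*l^2 - 980*l - 1200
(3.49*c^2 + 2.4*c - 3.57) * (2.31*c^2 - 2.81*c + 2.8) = 8.0619*c^4 - 4.2629*c^3 - 5.2187*c^2 + 16.7517*c - 9.996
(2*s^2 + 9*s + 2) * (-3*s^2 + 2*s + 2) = -6*s^4 - 23*s^3 + 16*s^2 + 22*s + 4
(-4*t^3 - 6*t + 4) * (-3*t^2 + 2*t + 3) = 12*t^5 - 8*t^4 + 6*t^3 - 24*t^2 - 10*t + 12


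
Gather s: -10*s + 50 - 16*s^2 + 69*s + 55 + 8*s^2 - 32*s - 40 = -8*s^2 + 27*s + 65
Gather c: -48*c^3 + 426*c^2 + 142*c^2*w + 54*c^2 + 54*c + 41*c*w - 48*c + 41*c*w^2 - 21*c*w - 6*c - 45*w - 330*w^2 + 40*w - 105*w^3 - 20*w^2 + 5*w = -48*c^3 + c^2*(142*w + 480) + c*(41*w^2 + 20*w) - 105*w^3 - 350*w^2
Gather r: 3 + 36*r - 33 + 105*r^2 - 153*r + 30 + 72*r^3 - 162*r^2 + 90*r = 72*r^3 - 57*r^2 - 27*r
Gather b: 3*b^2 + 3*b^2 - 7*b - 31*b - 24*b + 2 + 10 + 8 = 6*b^2 - 62*b + 20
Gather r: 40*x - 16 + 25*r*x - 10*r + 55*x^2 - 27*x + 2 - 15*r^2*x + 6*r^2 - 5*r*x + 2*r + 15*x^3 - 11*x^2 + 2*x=r^2*(6 - 15*x) + r*(20*x - 8) + 15*x^3 + 44*x^2 + 15*x - 14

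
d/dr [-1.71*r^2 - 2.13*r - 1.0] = -3.42*r - 2.13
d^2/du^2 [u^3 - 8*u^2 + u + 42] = 6*u - 16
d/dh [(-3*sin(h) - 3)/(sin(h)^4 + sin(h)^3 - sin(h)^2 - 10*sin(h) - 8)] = 3*(3*sin(h)^4 + 6*sin(h)^3 + 2*sin(h)^2 - 2*sin(h) - 2)*cos(h)/(sin(h)^4 + sin(h)^3 - sin(h)^2 - 10*sin(h) - 8)^2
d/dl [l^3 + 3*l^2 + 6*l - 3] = 3*l^2 + 6*l + 6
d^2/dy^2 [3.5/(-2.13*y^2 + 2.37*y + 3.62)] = (-31.7583*y^2 + 35.3367*y + 3.5*(4.26*y - 2.37)*(8.52*y - 4.74) + 53.9742)/(-2.13*y^2 + 2.37*y + 3.62)^3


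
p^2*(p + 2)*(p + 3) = p^4 + 5*p^3 + 6*p^2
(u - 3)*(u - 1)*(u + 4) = u^3 - 13*u + 12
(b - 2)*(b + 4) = b^2 + 2*b - 8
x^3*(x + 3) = x^4 + 3*x^3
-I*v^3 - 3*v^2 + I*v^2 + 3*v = v*(v - 3*I)*(-I*v + I)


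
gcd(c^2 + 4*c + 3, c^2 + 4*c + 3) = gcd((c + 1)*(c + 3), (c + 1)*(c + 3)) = c^2 + 4*c + 3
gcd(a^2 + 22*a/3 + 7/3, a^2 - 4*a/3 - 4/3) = 1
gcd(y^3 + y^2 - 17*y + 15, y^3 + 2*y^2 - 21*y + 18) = y^2 - 4*y + 3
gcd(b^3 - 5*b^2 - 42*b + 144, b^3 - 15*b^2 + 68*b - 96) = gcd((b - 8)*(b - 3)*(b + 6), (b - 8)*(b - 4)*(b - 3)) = b^2 - 11*b + 24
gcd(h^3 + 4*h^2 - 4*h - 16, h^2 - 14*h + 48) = 1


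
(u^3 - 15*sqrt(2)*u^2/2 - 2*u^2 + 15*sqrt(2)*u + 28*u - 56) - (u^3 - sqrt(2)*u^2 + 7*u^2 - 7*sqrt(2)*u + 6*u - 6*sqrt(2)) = -13*sqrt(2)*u^2/2 - 9*u^2 + 22*u + 22*sqrt(2)*u - 56 + 6*sqrt(2)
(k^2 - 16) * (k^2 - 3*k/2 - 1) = k^4 - 3*k^3/2 - 17*k^2 + 24*k + 16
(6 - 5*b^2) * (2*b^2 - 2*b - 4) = -10*b^4 + 10*b^3 + 32*b^2 - 12*b - 24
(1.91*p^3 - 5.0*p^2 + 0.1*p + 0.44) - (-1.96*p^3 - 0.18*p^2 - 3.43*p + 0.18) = 3.87*p^3 - 4.82*p^2 + 3.53*p + 0.26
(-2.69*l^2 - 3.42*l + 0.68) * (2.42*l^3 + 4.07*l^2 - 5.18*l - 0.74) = -6.5098*l^5 - 19.2247*l^4 + 1.6604*l^3 + 22.4738*l^2 - 0.9916*l - 0.5032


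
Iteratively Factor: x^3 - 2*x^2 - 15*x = (x - 5)*(x^2 + 3*x) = x*(x - 5)*(x + 3)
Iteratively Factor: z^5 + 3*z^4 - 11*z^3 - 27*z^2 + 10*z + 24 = (z + 1)*(z^4 + 2*z^3 - 13*z^2 - 14*z + 24) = (z - 1)*(z + 1)*(z^3 + 3*z^2 - 10*z - 24) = (z - 1)*(z + 1)*(z + 4)*(z^2 - z - 6) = (z - 1)*(z + 1)*(z + 2)*(z + 4)*(z - 3)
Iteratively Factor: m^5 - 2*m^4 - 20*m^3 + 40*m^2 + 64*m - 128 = (m + 4)*(m^4 - 6*m^3 + 4*m^2 + 24*m - 32) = (m - 2)*(m + 4)*(m^3 - 4*m^2 - 4*m + 16) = (m - 2)*(m + 2)*(m + 4)*(m^2 - 6*m + 8) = (m - 4)*(m - 2)*(m + 2)*(m + 4)*(m - 2)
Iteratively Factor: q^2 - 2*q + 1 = (q - 1)*(q - 1)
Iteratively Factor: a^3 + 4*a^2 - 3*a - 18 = (a + 3)*(a^2 + a - 6) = (a + 3)^2*(a - 2)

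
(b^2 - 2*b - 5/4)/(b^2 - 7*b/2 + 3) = (4*b^2 - 8*b - 5)/(2*(2*b^2 - 7*b + 6))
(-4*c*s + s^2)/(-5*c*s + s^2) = (4*c - s)/(5*c - s)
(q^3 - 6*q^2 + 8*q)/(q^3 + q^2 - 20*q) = (q - 2)/(q + 5)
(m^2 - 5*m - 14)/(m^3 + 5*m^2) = (m^2 - 5*m - 14)/(m^2*(m + 5))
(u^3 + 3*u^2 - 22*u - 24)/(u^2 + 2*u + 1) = (u^2 + 2*u - 24)/(u + 1)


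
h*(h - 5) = h^2 - 5*h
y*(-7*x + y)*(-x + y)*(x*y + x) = 7*x^3*y^2 + 7*x^3*y - 8*x^2*y^3 - 8*x^2*y^2 + x*y^4 + x*y^3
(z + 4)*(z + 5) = z^2 + 9*z + 20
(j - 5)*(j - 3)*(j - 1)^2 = j^4 - 10*j^3 + 32*j^2 - 38*j + 15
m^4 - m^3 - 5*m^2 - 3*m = m*(m - 3)*(m + 1)^2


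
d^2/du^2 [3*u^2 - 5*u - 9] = 6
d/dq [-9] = 0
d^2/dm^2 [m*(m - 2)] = 2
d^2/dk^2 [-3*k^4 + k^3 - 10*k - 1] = 6*k*(1 - 6*k)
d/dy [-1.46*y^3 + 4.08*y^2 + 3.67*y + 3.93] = -4.38*y^2 + 8.16*y + 3.67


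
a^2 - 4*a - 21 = (a - 7)*(a + 3)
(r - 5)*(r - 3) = r^2 - 8*r + 15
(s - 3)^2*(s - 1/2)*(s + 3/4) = s^4 - 23*s^3/4 + 57*s^2/8 + 9*s/2 - 27/8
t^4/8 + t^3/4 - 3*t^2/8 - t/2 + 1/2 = (t/4 + 1/2)*(t/2 + 1)*(t - 1)^2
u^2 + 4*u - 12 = (u - 2)*(u + 6)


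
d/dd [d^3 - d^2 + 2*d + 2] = 3*d^2 - 2*d + 2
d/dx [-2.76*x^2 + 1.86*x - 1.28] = 1.86 - 5.52*x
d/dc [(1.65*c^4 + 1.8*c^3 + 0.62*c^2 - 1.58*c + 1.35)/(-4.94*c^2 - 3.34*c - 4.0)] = (-16.302*c^5 - 25.425*c^4 - 38.424*c^3 - 31.476*c^2 + 8.378*c + 10.829)/(24.4036*c^4 + 32.9992*c^3 + 50.6756*c^2 + 26.72*c + 16.0)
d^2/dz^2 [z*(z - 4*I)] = 2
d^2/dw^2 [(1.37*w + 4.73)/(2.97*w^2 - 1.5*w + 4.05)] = ((1.37*w + 4.73)*(5.94*w - 1.5)*(11.88*w - 3.0) - (24.4134*w + 23.9862)*(2.97*w^2 - 1.5*w + 4.05))/(2.97*w^2 - 1.5*w + 4.05)^3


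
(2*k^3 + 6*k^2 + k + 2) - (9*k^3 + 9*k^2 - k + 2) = -7*k^3 - 3*k^2 + 2*k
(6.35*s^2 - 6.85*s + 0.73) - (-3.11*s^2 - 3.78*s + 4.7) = 9.46*s^2 - 3.07*s - 3.97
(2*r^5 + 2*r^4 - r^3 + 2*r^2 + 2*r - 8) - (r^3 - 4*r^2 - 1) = 2*r^5 + 2*r^4 - 2*r^3 + 6*r^2 + 2*r - 7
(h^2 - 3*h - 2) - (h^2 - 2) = -3*h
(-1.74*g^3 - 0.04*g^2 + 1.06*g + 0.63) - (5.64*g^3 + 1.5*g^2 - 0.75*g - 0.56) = -7.38*g^3 - 1.54*g^2 + 1.81*g + 1.19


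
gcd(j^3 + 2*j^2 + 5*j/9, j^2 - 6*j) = j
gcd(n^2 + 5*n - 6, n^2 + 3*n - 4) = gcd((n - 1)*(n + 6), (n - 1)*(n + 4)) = n - 1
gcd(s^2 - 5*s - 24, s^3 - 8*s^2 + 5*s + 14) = 1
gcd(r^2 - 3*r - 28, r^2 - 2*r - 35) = r - 7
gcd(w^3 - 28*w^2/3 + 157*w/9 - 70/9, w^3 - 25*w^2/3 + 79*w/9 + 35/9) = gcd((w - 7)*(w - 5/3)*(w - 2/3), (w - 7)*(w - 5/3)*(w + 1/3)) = w^2 - 26*w/3 + 35/3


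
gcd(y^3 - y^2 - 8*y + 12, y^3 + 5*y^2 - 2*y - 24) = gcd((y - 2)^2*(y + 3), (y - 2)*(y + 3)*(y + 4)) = y^2 + y - 6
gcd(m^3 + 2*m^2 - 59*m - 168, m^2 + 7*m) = m + 7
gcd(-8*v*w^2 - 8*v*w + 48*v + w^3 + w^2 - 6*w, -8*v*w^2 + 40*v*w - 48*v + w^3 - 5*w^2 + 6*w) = 8*v*w - 16*v - w^2 + 2*w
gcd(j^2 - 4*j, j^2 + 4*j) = j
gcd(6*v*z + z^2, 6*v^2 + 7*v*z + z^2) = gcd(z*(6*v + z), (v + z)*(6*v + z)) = 6*v + z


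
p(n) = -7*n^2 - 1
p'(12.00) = -168.00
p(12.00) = -1009.00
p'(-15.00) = 210.00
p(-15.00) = -1576.00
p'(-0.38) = 5.32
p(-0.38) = -2.01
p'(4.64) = -64.96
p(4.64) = -151.71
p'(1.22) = -17.08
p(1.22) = -11.42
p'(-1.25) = 17.50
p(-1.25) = -11.94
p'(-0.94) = 13.16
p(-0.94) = -7.19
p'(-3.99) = 55.86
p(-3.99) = -112.44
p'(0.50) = -7.00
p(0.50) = -2.75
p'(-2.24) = 31.36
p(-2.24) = -36.12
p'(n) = -14*n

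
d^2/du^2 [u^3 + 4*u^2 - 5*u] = 6*u + 8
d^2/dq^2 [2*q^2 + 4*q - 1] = 4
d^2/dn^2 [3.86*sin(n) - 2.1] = -3.86*sin(n)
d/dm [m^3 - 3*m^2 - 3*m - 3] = 3*m^2 - 6*m - 3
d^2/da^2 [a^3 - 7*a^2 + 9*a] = 6*a - 14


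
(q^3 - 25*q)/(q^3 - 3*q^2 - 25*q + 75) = q/(q - 3)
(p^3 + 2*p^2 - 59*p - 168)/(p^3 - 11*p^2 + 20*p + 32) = (p^2 + 10*p + 21)/(p^2 - 3*p - 4)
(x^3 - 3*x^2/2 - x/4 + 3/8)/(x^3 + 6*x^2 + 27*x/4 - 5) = (4*x^2 - 4*x - 3)/(2*(2*x^2 + 13*x + 20))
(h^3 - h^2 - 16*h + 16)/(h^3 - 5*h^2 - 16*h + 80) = (h - 1)/(h - 5)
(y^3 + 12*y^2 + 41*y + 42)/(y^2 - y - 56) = (y^2 + 5*y + 6)/(y - 8)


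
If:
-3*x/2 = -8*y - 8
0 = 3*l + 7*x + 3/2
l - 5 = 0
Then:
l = 5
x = -33/14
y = -323/224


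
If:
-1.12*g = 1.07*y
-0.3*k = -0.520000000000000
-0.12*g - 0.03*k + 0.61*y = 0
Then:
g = -0.07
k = 1.73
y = 0.07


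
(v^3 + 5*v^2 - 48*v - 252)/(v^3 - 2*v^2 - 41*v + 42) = (v + 6)/(v - 1)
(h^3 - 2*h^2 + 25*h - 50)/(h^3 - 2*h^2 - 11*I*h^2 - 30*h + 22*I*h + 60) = (h + 5*I)/(h - 6*I)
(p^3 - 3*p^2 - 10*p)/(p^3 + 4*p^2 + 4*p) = (p - 5)/(p + 2)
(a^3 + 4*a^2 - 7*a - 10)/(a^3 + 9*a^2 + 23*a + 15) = (a - 2)/(a + 3)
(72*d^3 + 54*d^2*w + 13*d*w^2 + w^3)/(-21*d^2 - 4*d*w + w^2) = (24*d^2 + 10*d*w + w^2)/(-7*d + w)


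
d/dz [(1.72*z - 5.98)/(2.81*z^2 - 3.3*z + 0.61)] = (-4.8332*z^2 + 33.6076*z - 18.6848)/(7.8961*z^4 - 18.546*z^3 + 14.3182*z^2 - 4.026*z + 0.3721)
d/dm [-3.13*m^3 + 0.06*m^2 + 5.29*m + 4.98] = -9.39*m^2 + 0.12*m + 5.29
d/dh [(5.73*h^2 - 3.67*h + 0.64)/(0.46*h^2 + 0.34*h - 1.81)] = (3.6364*h^2 - 21.3314*h + 6.4251)/(0.2116*h^4 + 0.3128*h^3 - 1.5496*h^2 - 1.2308*h + 3.2761)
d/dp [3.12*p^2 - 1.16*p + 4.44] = 6.24*p - 1.16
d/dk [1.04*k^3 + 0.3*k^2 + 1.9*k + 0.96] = 3.12*k^2 + 0.6*k + 1.9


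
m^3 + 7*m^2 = m^2*(m + 7)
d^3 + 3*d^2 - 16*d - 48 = (d - 4)*(d + 3)*(d + 4)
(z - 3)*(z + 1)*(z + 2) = z^3 - 7*z - 6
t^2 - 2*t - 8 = (t - 4)*(t + 2)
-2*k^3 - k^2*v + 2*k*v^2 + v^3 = (-k + v)*(k + v)*(2*k + v)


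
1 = 1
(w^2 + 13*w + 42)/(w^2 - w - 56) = (w + 6)/(w - 8)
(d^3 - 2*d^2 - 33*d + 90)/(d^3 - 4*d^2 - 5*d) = (d^2 + 3*d - 18)/(d*(d + 1))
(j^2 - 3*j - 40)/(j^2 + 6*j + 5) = (j - 8)/(j + 1)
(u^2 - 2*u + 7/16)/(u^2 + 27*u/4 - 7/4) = (u - 7/4)/(u + 7)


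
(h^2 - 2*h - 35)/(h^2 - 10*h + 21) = (h + 5)/(h - 3)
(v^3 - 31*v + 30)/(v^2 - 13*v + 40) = (v^2 + 5*v - 6)/(v - 8)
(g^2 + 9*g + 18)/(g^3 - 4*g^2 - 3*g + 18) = (g^2 + 9*g + 18)/(g^3 - 4*g^2 - 3*g + 18)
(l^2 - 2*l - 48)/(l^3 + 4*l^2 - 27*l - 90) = (l - 8)/(l^2 - 2*l - 15)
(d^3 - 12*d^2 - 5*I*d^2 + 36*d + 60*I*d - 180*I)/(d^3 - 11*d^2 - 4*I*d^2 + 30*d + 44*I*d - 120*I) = (d^2 - d*(6 + 5*I) + 30*I)/(d^2 - d*(5 + 4*I) + 20*I)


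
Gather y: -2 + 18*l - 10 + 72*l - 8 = 90*l - 20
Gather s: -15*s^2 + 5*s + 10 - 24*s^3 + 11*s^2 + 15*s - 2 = -24*s^3 - 4*s^2 + 20*s + 8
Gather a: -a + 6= 6 - a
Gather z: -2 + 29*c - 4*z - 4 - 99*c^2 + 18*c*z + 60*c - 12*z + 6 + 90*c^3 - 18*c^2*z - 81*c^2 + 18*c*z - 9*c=90*c^3 - 180*c^2 + 80*c + z*(-18*c^2 + 36*c - 16)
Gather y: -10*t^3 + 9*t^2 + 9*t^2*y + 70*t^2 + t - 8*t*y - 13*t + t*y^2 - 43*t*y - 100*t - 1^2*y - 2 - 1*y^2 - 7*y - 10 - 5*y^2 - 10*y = -10*t^3 + 79*t^2 - 112*t + y^2*(t - 6) + y*(9*t^2 - 51*t - 18) - 12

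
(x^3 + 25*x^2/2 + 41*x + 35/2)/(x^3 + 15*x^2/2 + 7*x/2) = (x + 5)/x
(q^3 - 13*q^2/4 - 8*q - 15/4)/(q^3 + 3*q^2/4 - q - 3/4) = (q - 5)/(q - 1)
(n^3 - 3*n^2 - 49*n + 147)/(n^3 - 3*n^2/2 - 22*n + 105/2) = 2*(n^2 - 49)/(2*n^2 + 3*n - 35)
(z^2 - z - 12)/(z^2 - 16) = (z + 3)/(z + 4)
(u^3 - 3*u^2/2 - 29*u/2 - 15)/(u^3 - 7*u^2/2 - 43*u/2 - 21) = (u - 5)/(u - 7)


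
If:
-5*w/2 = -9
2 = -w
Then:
No Solution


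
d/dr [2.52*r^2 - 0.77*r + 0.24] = 5.04*r - 0.77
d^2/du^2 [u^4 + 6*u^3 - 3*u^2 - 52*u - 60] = 12*u^2 + 36*u - 6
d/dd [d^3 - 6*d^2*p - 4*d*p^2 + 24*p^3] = 3*d^2 - 12*d*p - 4*p^2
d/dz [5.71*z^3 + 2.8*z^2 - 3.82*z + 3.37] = 17.13*z^2 + 5.6*z - 3.82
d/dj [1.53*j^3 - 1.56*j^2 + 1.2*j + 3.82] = 4.59*j^2 - 3.12*j + 1.2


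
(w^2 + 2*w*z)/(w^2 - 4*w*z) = (w + 2*z)/(w - 4*z)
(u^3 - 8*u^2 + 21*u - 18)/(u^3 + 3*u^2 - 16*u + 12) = (u^2 - 6*u + 9)/(u^2 + 5*u - 6)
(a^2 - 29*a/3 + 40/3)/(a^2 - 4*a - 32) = (a - 5/3)/(a + 4)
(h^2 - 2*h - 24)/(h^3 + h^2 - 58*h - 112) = (h^2 - 2*h - 24)/(h^3 + h^2 - 58*h - 112)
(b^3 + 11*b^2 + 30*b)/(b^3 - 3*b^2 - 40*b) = (b + 6)/(b - 8)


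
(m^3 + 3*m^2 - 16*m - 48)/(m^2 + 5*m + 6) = (m^2 - 16)/(m + 2)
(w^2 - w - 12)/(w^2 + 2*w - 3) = (w - 4)/(w - 1)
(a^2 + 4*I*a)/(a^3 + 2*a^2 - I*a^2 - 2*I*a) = (a + 4*I)/(a^2 + a*(2 - I) - 2*I)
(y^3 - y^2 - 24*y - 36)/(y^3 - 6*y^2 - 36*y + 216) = (y^2 + 5*y + 6)/(y^2 - 36)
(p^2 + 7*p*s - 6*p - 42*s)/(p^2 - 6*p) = (p + 7*s)/p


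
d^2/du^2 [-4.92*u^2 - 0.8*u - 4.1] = -9.84000000000000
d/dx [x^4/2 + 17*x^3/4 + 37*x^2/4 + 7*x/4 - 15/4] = 2*x^3 + 51*x^2/4 + 37*x/2 + 7/4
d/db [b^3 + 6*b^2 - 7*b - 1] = 3*b^2 + 12*b - 7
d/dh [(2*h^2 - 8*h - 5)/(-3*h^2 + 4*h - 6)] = 2*(-8*h^2 - 27*h + 34)/(9*h^4 - 24*h^3 + 52*h^2 - 48*h + 36)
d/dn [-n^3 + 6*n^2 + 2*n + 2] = -3*n^2 + 12*n + 2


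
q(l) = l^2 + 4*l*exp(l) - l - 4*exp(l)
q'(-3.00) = -7.60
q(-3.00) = 11.20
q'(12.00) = 7812252.99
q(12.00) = 7161342.82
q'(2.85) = 201.78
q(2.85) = 133.20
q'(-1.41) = -5.20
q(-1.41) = 1.04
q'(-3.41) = -8.27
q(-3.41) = 14.46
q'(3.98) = 858.95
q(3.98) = 649.78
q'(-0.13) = -1.72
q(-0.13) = -3.82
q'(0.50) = 3.30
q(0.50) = -3.55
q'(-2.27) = -6.48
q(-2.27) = 6.07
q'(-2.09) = -6.21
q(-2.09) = 4.93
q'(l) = 4*l*exp(l) + 2*l - 1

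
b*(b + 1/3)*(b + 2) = b^3 + 7*b^2/3 + 2*b/3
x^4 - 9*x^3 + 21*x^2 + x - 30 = (x - 5)*(x - 3)*(x - 2)*(x + 1)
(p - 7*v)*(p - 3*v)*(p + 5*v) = p^3 - 5*p^2*v - 29*p*v^2 + 105*v^3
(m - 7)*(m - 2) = m^2 - 9*m + 14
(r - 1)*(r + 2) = r^2 + r - 2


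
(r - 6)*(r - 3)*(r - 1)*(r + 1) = r^4 - 9*r^3 + 17*r^2 + 9*r - 18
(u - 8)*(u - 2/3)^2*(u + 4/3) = u^4 - 8*u^3 - 4*u^2/3 + 304*u/27 - 128/27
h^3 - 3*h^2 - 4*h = h*(h - 4)*(h + 1)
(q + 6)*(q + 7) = q^2 + 13*q + 42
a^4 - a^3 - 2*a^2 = a^2*(a - 2)*(a + 1)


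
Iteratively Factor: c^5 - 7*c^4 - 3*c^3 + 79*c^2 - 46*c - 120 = (c - 4)*(c^4 - 3*c^3 - 15*c^2 + 19*c + 30) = (c - 4)*(c + 1)*(c^3 - 4*c^2 - 11*c + 30) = (c - 5)*(c - 4)*(c + 1)*(c^2 + c - 6) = (c - 5)*(c - 4)*(c + 1)*(c + 3)*(c - 2)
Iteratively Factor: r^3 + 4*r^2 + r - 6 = (r + 2)*(r^2 + 2*r - 3) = (r - 1)*(r + 2)*(r + 3)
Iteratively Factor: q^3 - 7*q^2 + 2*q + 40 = (q - 4)*(q^2 - 3*q - 10) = (q - 4)*(q + 2)*(q - 5)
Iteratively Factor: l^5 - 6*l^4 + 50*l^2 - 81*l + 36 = (l - 4)*(l^4 - 2*l^3 - 8*l^2 + 18*l - 9) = (l - 4)*(l - 1)*(l^3 - l^2 - 9*l + 9) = (l - 4)*(l - 3)*(l - 1)*(l^2 + 2*l - 3) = (l - 4)*(l - 3)*(l - 1)*(l + 3)*(l - 1)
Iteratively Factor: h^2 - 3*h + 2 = (h - 2)*(h - 1)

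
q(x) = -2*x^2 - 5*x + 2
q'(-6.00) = 19.00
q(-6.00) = -40.00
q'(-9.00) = 31.00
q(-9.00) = -115.00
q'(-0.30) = -3.80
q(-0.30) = 3.32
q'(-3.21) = 7.84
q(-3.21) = -2.56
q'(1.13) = -9.52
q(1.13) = -6.20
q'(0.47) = -6.88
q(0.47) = -0.79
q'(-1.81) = 2.24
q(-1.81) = 4.50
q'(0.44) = -6.76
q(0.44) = -0.59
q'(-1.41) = 0.64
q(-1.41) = 5.07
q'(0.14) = -5.56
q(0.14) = 1.26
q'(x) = -4*x - 5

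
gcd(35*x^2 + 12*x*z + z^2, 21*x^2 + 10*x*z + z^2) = 7*x + z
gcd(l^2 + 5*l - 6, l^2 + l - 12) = 1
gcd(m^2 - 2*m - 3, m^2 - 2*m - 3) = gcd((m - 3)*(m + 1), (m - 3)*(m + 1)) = m^2 - 2*m - 3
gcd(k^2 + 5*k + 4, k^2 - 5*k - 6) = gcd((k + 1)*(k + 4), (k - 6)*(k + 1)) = k + 1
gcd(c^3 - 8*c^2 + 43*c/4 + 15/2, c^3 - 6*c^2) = c - 6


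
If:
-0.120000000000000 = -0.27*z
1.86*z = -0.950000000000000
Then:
No Solution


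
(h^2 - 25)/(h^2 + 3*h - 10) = (h - 5)/(h - 2)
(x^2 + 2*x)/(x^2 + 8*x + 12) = x/(x + 6)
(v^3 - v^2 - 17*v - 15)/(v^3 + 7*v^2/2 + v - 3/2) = 2*(v - 5)/(2*v - 1)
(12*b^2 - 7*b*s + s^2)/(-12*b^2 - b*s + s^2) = (-3*b + s)/(3*b + s)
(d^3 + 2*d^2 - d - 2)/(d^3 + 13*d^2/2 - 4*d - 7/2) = 2*(d^2 + 3*d + 2)/(2*d^2 + 15*d + 7)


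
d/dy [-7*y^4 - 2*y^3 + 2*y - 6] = -28*y^3 - 6*y^2 + 2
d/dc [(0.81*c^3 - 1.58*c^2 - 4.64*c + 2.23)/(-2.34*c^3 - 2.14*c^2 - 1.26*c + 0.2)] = (-5.4306*c^4 - 23.7564*c^3 + 8.2018*c^2 + 8.9124*c + 1.8818)/(5.4756*c^6 + 10.0152*c^5 + 10.4764*c^4 + 4.4568*c^3 + 0.7316*c^2 - 0.504*c + 0.04)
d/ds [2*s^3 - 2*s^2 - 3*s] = 6*s^2 - 4*s - 3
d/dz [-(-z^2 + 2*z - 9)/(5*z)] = (z^2 - 9)/(5*z^2)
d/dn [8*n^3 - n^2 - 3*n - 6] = 24*n^2 - 2*n - 3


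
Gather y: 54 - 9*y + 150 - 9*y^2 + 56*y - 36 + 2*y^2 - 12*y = -7*y^2 + 35*y + 168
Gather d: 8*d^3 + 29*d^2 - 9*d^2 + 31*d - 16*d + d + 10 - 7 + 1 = 8*d^3 + 20*d^2 + 16*d + 4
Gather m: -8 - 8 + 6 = -10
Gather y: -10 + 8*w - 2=8*w - 12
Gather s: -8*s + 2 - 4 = -8*s - 2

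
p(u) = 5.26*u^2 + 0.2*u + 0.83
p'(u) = 10.52*u + 0.2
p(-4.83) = 122.57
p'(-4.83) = -50.61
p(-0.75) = 3.64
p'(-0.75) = -7.69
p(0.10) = 0.90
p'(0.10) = 1.25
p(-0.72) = 3.41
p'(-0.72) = -7.37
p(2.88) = 45.03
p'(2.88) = 30.50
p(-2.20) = 25.85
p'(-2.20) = -22.94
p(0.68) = 3.40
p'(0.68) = 7.35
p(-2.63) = 36.69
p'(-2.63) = -27.47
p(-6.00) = 188.99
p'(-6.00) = -62.92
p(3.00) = 48.77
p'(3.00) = 31.76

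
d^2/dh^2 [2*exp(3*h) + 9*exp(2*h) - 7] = 18*(exp(h) + 2)*exp(2*h)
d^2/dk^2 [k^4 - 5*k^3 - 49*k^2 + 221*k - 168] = 12*k^2 - 30*k - 98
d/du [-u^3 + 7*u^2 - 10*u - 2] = -3*u^2 + 14*u - 10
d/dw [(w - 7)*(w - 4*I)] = 2*w - 7 - 4*I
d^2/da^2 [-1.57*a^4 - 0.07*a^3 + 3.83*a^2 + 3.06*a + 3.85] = -18.84*a^2 - 0.42*a + 7.66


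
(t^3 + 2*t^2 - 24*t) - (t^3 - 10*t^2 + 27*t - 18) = 12*t^2 - 51*t + 18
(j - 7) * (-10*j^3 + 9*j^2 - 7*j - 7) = -10*j^4 + 79*j^3 - 70*j^2 + 42*j + 49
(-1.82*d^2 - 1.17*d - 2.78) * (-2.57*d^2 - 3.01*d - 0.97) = 4.6774*d^4 + 8.4851*d^3 + 12.4317*d^2 + 9.5027*d + 2.6966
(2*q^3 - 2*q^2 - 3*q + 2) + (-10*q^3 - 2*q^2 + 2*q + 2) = -8*q^3 - 4*q^2 - q + 4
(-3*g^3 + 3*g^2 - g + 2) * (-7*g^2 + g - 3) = 21*g^5 - 24*g^4 + 19*g^3 - 24*g^2 + 5*g - 6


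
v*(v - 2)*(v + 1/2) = v^3 - 3*v^2/2 - v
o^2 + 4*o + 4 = (o + 2)^2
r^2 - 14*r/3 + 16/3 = (r - 8/3)*(r - 2)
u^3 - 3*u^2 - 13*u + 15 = (u - 5)*(u - 1)*(u + 3)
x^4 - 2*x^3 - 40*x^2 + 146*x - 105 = (x - 5)*(x - 3)*(x - 1)*(x + 7)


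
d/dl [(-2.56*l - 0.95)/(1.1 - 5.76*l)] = (9.1168 - 47.73888*l)/(5.76*l - 1.1)^3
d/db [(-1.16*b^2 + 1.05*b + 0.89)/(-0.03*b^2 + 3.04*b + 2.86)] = (-3.4949*b^2 - 6.5818*b + 0.2974)/(0.0009*b^4 - 0.1824*b^3 + 9.07*b^2 + 17.3888*b + 8.1796)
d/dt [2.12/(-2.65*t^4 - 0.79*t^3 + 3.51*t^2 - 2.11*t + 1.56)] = (22.472*t^3 + 5.0244*t^2 - 14.8824*t + 4.4732)/(2.65*t^4 + 0.79*t^3 - 3.51*t^2 + 2.11*t - 1.56)^2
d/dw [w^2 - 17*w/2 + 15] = 2*w - 17/2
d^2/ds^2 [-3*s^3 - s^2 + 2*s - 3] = -18*s - 2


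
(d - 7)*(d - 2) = d^2 - 9*d + 14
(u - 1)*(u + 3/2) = u^2 + u/2 - 3/2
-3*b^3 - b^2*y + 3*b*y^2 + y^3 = (-b + y)*(b + y)*(3*b + y)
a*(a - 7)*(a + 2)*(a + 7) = a^4 + 2*a^3 - 49*a^2 - 98*a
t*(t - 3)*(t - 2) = t^3 - 5*t^2 + 6*t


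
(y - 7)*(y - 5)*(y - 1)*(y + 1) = y^4 - 12*y^3 + 34*y^2 + 12*y - 35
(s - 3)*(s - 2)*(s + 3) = s^3 - 2*s^2 - 9*s + 18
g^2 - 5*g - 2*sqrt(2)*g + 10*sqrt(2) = (g - 5)*(g - 2*sqrt(2))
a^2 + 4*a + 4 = (a + 2)^2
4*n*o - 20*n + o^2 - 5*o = (4*n + o)*(o - 5)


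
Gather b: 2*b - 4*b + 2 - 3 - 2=-2*b - 3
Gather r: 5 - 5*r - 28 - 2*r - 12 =-7*r - 35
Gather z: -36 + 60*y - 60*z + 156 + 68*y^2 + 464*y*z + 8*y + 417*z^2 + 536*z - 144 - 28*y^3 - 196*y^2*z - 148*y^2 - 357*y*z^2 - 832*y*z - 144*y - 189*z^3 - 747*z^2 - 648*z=-28*y^3 - 80*y^2 - 76*y - 189*z^3 + z^2*(-357*y - 330) + z*(-196*y^2 - 368*y - 172) - 24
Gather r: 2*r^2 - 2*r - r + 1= 2*r^2 - 3*r + 1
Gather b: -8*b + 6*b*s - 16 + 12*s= b*(6*s - 8) + 12*s - 16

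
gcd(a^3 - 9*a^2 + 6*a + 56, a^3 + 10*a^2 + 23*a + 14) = a + 2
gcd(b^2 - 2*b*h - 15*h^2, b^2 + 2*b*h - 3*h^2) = b + 3*h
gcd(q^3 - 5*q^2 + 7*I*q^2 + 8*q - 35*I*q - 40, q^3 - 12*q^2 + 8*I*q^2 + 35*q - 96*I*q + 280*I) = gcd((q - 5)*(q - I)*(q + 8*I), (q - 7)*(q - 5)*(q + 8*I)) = q^2 + q*(-5 + 8*I) - 40*I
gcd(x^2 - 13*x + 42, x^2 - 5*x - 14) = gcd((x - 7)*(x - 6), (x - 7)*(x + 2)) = x - 7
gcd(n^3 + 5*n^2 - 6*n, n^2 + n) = n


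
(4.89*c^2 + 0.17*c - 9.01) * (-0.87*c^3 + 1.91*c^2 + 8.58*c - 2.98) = -4.2543*c^5 + 9.192*c^4 + 50.1196*c^3 - 30.3227*c^2 - 77.8124*c + 26.8498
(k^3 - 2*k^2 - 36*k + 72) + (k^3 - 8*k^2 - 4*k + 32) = 2*k^3 - 10*k^2 - 40*k + 104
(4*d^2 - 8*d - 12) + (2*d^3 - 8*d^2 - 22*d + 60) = 2*d^3 - 4*d^2 - 30*d + 48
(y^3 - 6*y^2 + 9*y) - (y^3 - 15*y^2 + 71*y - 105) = 9*y^2 - 62*y + 105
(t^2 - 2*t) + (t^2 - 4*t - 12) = 2*t^2 - 6*t - 12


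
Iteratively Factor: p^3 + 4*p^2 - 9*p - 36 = (p + 3)*(p^2 + p - 12) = (p - 3)*(p + 3)*(p + 4)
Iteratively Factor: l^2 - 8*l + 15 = (l - 5)*(l - 3)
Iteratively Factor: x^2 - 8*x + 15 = (x - 3)*(x - 5)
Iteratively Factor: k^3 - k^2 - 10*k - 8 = (k - 4)*(k^2 + 3*k + 2) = (k - 4)*(k + 2)*(k + 1)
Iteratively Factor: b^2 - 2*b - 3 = (b + 1)*(b - 3)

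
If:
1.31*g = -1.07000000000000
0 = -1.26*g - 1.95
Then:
No Solution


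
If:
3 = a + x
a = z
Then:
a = z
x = 3 - z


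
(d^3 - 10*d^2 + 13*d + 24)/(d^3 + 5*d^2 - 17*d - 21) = (d - 8)/(d + 7)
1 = 1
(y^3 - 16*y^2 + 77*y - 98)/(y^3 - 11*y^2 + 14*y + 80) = (y^3 - 16*y^2 + 77*y - 98)/(y^3 - 11*y^2 + 14*y + 80)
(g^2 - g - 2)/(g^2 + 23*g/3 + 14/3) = 3*(g^2 - g - 2)/(3*g^2 + 23*g + 14)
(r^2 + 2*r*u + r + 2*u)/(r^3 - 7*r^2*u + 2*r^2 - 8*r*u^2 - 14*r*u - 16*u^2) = (r^2 + 2*r*u + r + 2*u)/(r^3 - 7*r^2*u + 2*r^2 - 8*r*u^2 - 14*r*u - 16*u^2)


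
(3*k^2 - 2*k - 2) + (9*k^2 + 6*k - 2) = 12*k^2 + 4*k - 4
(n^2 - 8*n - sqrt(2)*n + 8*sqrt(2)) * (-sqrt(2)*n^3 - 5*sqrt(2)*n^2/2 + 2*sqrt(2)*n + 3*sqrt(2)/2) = -sqrt(2)*n^5 + 2*n^4 + 11*sqrt(2)*n^4/2 - 11*n^3 + 22*sqrt(2)*n^3 - 44*n^2 - 29*sqrt(2)*n^2/2 - 12*sqrt(2)*n + 29*n + 24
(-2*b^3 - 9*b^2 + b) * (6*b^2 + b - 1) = -12*b^5 - 56*b^4 - b^3 + 10*b^2 - b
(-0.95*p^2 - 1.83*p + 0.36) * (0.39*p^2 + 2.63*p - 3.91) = -0.3705*p^4 - 3.2122*p^3 - 0.958*p^2 + 8.1021*p - 1.4076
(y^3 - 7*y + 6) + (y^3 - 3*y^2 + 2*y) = 2*y^3 - 3*y^2 - 5*y + 6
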